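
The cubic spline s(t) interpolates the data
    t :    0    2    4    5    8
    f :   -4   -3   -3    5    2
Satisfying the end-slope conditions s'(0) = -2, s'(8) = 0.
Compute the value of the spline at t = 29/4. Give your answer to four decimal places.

Write σ_i for s''(x_i). With h_i = 2, 2, 1, 3 and divided differences Δ_i = 1/2, 0, 8, -1, the continuity of s' gives the tridiagonal system
  2·σ_0 + 8·σ_1 + 2·σ_2 = 6(Δ_1 - Δ_0) = -3
  2·σ_1 + 6·σ_2 + 1·σ_3 = 6(Δ_2 - Δ_1) = 48
  1·σ_2 + 8·σ_3 + 3·σ_4 = 6(Δ_3 - Δ_2) = -54
Clamped end conditions give two more equations: 2h_0·σ_0 + h_0·σ_1 = 6(Δ_0 - s'(0)) = 15 and h_3·σ_3 + 2h_3·σ_4 = 6(s'(8) - Δ_3) = 6.
Hence σ_0 = 979/160, σ_1 = -379/80, σ_2 = 1813/160, σ_3 = -841/80, σ_4 = 1001/160.
On [5, 8], s(t) = 5 + 2043/320·(t - 5) - 841/160·(t - 5)² + 2683/2880·(t - 5)³.
With (t - 5) = 9/4: s(29/4) = 68947/20480.

3.3666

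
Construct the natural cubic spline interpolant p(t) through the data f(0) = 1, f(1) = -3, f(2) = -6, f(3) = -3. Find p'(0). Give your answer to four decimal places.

-3.8667

Put m_i = p'' at the i-th knot. Here h = (1, 1, 1) and Δ = (-4, -3, 3), so the interior equations h_(i-1)·m_(i-1) + 2(h_(i-1)+h_i)·m_i + h_i·m_(i+1) = 6(Δ_i − Δ_(i-1)) read
  1·m_0 + 4·m_1 + 1·m_2 = 6(Δ_1 - Δ_0) = 6
  1·m_1 + 4·m_2 + 1·m_3 = 6(Δ_2 - Δ_1) = 36
Natural end conditions: m_0 = m_3 = 0.
Solving: m_0 = 0, m_1 = -4/5, m_2 = 46/5, m_3 = 0.
On [0, 1], p'(t) = b_0 + 2c_0·t + 3d_0·t² with b_0 = Δ_0 - h_0(2m_0 + m_1)/6 = -58/15, c_0 = m_0/2 = 0, d_0 = (m_1 - m_0)/(6h_0) = -2/15. So p'(0) = -58/15.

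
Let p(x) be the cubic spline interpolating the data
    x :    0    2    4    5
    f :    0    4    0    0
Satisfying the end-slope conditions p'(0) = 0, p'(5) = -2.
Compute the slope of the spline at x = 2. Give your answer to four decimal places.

Write σ_i for p''(x_i). With h_i = 2, 2, 1 and divided differences Δ_i = 2, -2, 0, the continuity of p' gives the tridiagonal system
  2·σ_0 + 8·σ_1 + 2·σ_2 = 6(Δ_1 - Δ_0) = -24
  2·σ_1 + 6·σ_2 + 1·σ_3 = 6(Δ_2 - Δ_1) = 12
Clamped end conditions give two more equations: 2h_0·σ_0 + h_0·σ_1 = 6(Δ_0 - p'(0)) = 12 and h_2·σ_2 + 2h_2·σ_3 = 6(p'(5) - Δ_2) = -12.
Solving the tridiagonal system: σ_0 = 136/23, σ_1 = -134/23, σ_2 = 124/23, σ_3 = -200/23.
On [2, 4], p'(x) = b_1 + 2c_1·(x - 2) + 3d_1·(x - 2)² with b_1 = Δ_1 - h_1(2σ_1 + σ_2)/6 = 2/23, c_1 = σ_1/2 = -67/23, d_1 = (σ_2 - σ_1)/(6h_1) = 43/46. So p'(2) = 2/23.

0.0870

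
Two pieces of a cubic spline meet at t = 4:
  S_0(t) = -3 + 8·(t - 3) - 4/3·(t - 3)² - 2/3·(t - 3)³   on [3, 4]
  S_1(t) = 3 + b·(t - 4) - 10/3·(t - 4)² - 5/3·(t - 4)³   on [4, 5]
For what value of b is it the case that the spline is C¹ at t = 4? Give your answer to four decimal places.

3.3333

S_0'(t) = 8 - 8/3·(t - 3) - 2·(t - 3)², so S_0'(4) = 10/3. On the right, S_1'(4) = b, so b = 10/3.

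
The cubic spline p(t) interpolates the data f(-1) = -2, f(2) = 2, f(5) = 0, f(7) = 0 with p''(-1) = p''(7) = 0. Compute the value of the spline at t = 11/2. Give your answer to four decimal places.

-0.1655

Write σ_i for p''(x_i). With h_i = 3, 3, 2 and divided differences Δ_i = 4/3, -2/3, 0, the continuity of p' gives the tridiagonal system
  3·σ_0 + 12·σ_1 + 3·σ_2 = 6(Δ_1 - Δ_0) = -12
  3·σ_1 + 10·σ_2 + 2·σ_3 = 6(Δ_2 - Δ_1) = 4
Natural end conditions: σ_0 = σ_3 = 0.
Hence σ_0 = 0, σ_1 = -44/37, σ_2 = 28/37, σ_3 = 0.
On [5, 7], p(t) = 0 - 56/111·(t - 5) + 14/37·(t - 5)² - 7/111·(t - 5)³.
With (t - 5) = 1/2: p(11/2) = -49/296.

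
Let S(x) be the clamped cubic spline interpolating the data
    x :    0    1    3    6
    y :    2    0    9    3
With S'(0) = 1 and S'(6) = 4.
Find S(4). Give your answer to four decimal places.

Let σ_i = S''(x_i). Step sizes h_i = 1, 2, 3; slopes of the chords Δ_i = (y_(i+1) - y_i)/h_i = -2, 9/2, -2.
  1·σ_0 + 6·σ_1 + 2·σ_2 = 6(Δ_1 - Δ_0) = 39
  2·σ_1 + 10·σ_2 + 3·σ_3 = 6(Δ_2 - Δ_1) = -39
Clamped end conditions give two more equations: 2h_0·σ_0 + h_0·σ_1 = 6(Δ_0 - S'(0)) = -18 and h_2·σ_2 + 2h_2·σ_3 = 6(S'(6) - Δ_2) = 36.
Solving the tridiagonal system: σ_0 = -287/19, σ_1 = 232/19, σ_2 = -182/19, σ_3 = 205/19.
On [3, 6], S(x) = 9 + 83/38·(x - 3) - 91/19·(x - 3)² + 43/38·(x - 3)³.
With (x - 3) = 1: S(4) = 143/19.

7.5263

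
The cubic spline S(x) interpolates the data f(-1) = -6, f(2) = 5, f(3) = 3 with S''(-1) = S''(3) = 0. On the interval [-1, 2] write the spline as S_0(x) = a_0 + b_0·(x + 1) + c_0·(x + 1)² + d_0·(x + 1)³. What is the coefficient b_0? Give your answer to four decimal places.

Let σ_i = S''(x_i). Step sizes h_i = 3, 1; slopes of the chords Δ_i = (y_(i+1) - y_i)/h_i = 11/3, -2.
  3·σ_0 + 8·σ_1 + 1·σ_2 = 6(Δ_1 - Δ_0) = -34
Natural end conditions: σ_0 = σ_2 = 0.
Forward elimination and back-substitution give σ_0 = 0, σ_1 = -17/4, σ_2 = 0.
On [-1, 2], with S_0(x) = a_0 + b_0·(x + 1) + c_0·(x + 1)² + d_0·(x + 1)³: c_0 = σ_0/2 = 0, d_0 = (σ_1 - σ_0)/(6h_0) = -17/72, b_0 = Δ_0 - h_0(2σ_0 + σ_1)/6 = 139/24.

5.7917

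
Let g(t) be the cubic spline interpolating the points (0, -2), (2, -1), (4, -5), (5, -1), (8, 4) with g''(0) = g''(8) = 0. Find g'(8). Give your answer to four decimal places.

0.3091

With M_i denoting the second derivative at x_i, h_i = 2, 2, 1, 3, and Δ_i = (y_(i+1) − y_i)/h_i = 1/2, -2, 4, 5/3:
  2·M_0 + 8·M_1 + 2·M_2 = 6(Δ_1 - Δ_0) = -15
  2·M_1 + 6·M_2 + 1·M_3 = 6(Δ_2 - Δ_1) = 36
  1·M_2 + 8·M_3 + 3·M_4 = 6(Δ_3 - Δ_2) = -14
Natural end conditions: M_0 = M_4 = 0.
Solving: M_0 = 0, M_1 = -1309/344, M_2 = 332/43, M_3 = -467/172, M_4 = 0.
On [5, 8], g'(t) = b_3 + 2c_3·(t - 5) + 3d_3·(t - 5)² with b_3 = Δ_3 - h_3(2M_3 + M_4)/6 = 2261/516, c_3 = M_3/2 = -467/344, d_3 = (M_4 - M_3)/(6h_3) = 467/3096. So g'(8) = 319/1032.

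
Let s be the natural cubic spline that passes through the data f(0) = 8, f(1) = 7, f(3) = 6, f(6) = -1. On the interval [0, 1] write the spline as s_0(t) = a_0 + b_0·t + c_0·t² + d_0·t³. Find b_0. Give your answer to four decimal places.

-1.1548

Put M_i = s'' at the i-th knot. Here h = (1, 2, 3) and Δ = (-1, -1/2, -7/3), so the interior equations h_(i-1)·M_(i-1) + 2(h_(i-1)+h_i)·M_i + h_i·M_(i+1) = 6(Δ_i − Δ_(i-1)) read
  1·M_0 + 6·M_1 + 2·M_2 = 6(Δ_1 - Δ_0) = 3
  2·M_1 + 10·M_2 + 3·M_3 = 6(Δ_2 - Δ_1) = -11
Natural end conditions: M_0 = M_3 = 0.
Hence M_0 = 0, M_1 = 13/14, M_2 = -9/7, M_3 = 0.
On [0, 1], with s_0(t) = a_0 + b_0·t + c_0·t² + d_0·t³: c_0 = M_0/2 = 0, d_0 = (M_1 - M_0)/(6h_0) = 13/84, b_0 = Δ_0 - h_0(2M_0 + M_1)/6 = -97/84.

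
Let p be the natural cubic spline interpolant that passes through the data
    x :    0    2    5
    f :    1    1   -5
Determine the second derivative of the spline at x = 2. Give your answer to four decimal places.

-1.2000

Put m_i = p'' at the i-th knot. Here h = (2, 3) and Δ = (0, -2), so the interior equations h_(i-1)·m_(i-1) + 2(h_(i-1)+h_i)·m_i + h_i·m_(i+1) = 6(Δ_i − Δ_(i-1)) read
  2·m_0 + 10·m_1 + 3·m_2 = 6(Δ_1 - Δ_0) = -12
Natural end conditions: m_0 = m_2 = 0.
Solving the tridiagonal system: m_0 = 0, m_1 = -6/5, m_2 = 0.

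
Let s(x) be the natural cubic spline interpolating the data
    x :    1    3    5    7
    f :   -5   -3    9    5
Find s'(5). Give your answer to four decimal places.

2.9333

Write m_i for s''(x_i). With h_i = 2, 2, 2 and divided differences Δ_i = 1, 6, -2, the continuity of s' gives the tridiagonal system
  2·m_0 + 8·m_1 + 2·m_2 = 6(Δ_1 - Δ_0) = 30
  2·m_1 + 8·m_2 + 2·m_3 = 6(Δ_2 - Δ_1) = -48
Natural end conditions: m_0 = m_3 = 0.
Hence m_0 = 0, m_1 = 28/5, m_2 = -37/5, m_3 = 0.
On [5, 7], s'(x) = b_2 + 2c_2·(x - 5) + 3d_2·(x - 5)² with b_2 = Δ_2 - h_2(2m_2 + m_3)/6 = 44/15, c_2 = m_2/2 = -37/10, d_2 = (m_3 - m_2)/(6h_2) = 37/60. So s'(5) = 44/15.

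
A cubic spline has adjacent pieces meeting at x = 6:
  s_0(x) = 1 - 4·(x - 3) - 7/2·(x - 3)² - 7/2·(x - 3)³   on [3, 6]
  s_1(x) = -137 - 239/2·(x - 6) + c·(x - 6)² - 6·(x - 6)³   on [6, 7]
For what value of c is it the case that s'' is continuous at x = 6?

-35

s_0''(x) = -7 - 21·(x - 3), so s_0''(6) = -70. On the right, s_1''(6) = 2c, so c = -35.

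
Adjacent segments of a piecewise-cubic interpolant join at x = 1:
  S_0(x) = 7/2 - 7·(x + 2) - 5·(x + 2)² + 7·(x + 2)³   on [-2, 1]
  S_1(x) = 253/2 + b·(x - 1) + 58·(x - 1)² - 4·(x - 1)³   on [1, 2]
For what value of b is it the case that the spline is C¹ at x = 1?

S_0'(x) = -7 - 10·(x + 2) + 21·(x + 2)², so S_0'(1) = 152. On the right, S_1'(1) = b, so b = 152.

152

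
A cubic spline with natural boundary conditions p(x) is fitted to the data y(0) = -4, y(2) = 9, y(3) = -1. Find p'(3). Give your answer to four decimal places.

-12.7500

With M_i denoting the second derivative at x_i, h_i = 2, 1, and Δ_i = (y_(i+1) − y_i)/h_i = 13/2, -10:
  2·M_0 + 6·M_1 + 1·M_2 = 6(Δ_1 - Δ_0) = -99
Natural end conditions: M_0 = M_2 = 0.
Solving the tridiagonal system: M_0 = 0, M_1 = -33/2, M_2 = 0.
On [2, 3], p'(x) = b_1 + 2c_1·(x - 2) + 3d_1·(x - 2)² with b_1 = Δ_1 - h_1(2M_1 + M_2)/6 = -9/2, c_1 = M_1/2 = -33/4, d_1 = (M_2 - M_1)/(6h_1) = 11/4. So p'(3) = -51/4.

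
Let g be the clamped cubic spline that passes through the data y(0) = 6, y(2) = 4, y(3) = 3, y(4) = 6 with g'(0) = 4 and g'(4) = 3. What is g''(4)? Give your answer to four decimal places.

-3.1818

Let M_i = g''(x_i). Step sizes h_i = 2, 1, 1; slopes of the chords Δ_i = (y_(i+1) - y_i)/h_i = -1, -1, 3.
  2·M_0 + 6·M_1 + 1·M_2 = 6(Δ_1 - Δ_0) = 0
  1·M_1 + 4·M_2 + 1·M_3 = 6(Δ_2 - Δ_1) = 24
Clamped end conditions give two more equations: 2h_0·M_0 + h_0·M_1 = 6(Δ_0 - g'(0)) = -30 and h_2·M_2 + 2h_2·M_3 = 6(g'(4) - Δ_2) = 0.
Solving: M_0 = -92/11, M_1 = 19/11, M_2 = 70/11, M_3 = -35/11.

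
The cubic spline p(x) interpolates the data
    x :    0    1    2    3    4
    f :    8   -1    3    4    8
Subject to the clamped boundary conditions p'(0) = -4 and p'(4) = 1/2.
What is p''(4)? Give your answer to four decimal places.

-16.7679

Let m_i = p''(x_i). Step sizes h_i = 1, 1, 1, 1; slopes of the chords Δ_i = (y_(i+1) - y_i)/h_i = -9, 4, 1, 4.
  1·m_0 + 4·m_1 + 1·m_2 = 6(Δ_1 - Δ_0) = 78
  1·m_1 + 4·m_2 + 1·m_3 = 6(Δ_2 - Δ_1) = -18
  1·m_2 + 4·m_3 + 1·m_4 = 6(Δ_3 - Δ_2) = 18
Clamped end conditions give two more equations: 2h_0·m_0 + h_0·m_1 = 6(Δ_0 - p'(0)) = -30 and h_3·m_3 + 2h_3·m_4 = 6(p'(4) - Δ_3) = -21.
Solving the tridiagonal system: m_0 = -1707/56, m_1 = 867/28, m_2 = -123/8, m_3 = 351/28, m_4 = -939/56.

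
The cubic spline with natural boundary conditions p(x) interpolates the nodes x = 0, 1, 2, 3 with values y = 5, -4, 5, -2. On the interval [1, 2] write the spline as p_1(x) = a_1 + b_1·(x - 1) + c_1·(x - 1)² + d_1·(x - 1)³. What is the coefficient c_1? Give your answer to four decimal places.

With M_i denoting the second derivative at x_i, h_i = 1, 1, 1, and Δ_i = (y_(i+1) − y_i)/h_i = -9, 9, -7:
  1·M_0 + 4·M_1 + 1·M_2 = 6(Δ_1 - Δ_0) = 108
  1·M_1 + 4·M_2 + 1·M_3 = 6(Δ_2 - Δ_1) = -96
Natural end conditions: M_0 = M_3 = 0.
Solving: M_0 = 0, M_1 = 176/5, M_2 = -164/5, M_3 = 0.
On [1, 2], with p_1(x) = a_1 + b_1·(x - 1) + c_1·(x - 1)² + d_1·(x - 1)³: c_1 = M_1/2 = 88/5, d_1 = (M_2 - M_1)/(6h_1) = -34/3, b_1 = Δ_1 - h_1(2M_1 + M_2)/6 = 41/15.

17.6000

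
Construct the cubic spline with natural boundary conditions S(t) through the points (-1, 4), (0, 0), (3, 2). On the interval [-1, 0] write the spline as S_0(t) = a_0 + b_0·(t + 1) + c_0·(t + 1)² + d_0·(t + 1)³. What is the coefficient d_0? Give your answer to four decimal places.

Write m_i for S''(x_i). With h_i = 1, 3 and divided differences Δ_i = -4, 2/3, the continuity of S' gives the tridiagonal system
  1·m_0 + 8·m_1 + 3·m_2 = 6(Δ_1 - Δ_0) = 28
Natural end conditions: m_0 = m_2 = 0.
Solving the tridiagonal system: m_0 = 0, m_1 = 7/2, m_2 = 0.
On [-1, 0], with S_0(t) = a_0 + b_0·(t + 1) + c_0·(t + 1)² + d_0·(t + 1)³: c_0 = m_0/2 = 0, d_0 = (m_1 - m_0)/(6h_0) = 7/12, b_0 = Δ_0 - h_0(2m_0 + m_1)/6 = -55/12.

0.5833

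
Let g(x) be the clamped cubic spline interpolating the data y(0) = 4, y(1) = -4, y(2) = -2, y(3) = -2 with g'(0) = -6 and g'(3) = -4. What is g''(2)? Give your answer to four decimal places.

-5.8667

With σ_i denoting the second derivative at x_i, h_i = 1, 1, 1, and Δ_i = (y_(i+1) − y_i)/h_i = -8, 2, 0:
  1·σ_0 + 4·σ_1 + 1·σ_2 = 6(Δ_1 - Δ_0) = 60
  1·σ_1 + 4·σ_2 + 1·σ_3 = 6(Δ_2 - Δ_1) = -12
Clamped end conditions give two more equations: 2h_0·σ_0 + h_0·σ_1 = 6(Δ_0 - g'(0)) = -12 and h_2·σ_2 + 2h_2·σ_3 = 6(g'(3) - Δ_2) = -24.
Hence σ_0 = -244/15, σ_1 = 308/15, σ_2 = -88/15, σ_3 = -136/15.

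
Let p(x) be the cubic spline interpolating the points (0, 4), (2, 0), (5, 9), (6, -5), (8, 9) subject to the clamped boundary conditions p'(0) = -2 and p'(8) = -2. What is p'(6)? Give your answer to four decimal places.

-5.8971

With M_i denoting the second derivative at x_i, h_i = 2, 3, 1, 2, and Δ_i = (y_(i+1) − y_i)/h_i = -2, 3, -14, 7:
  2·M_0 + 10·M_1 + 3·M_2 = 6(Δ_1 - Δ_0) = 30
  3·M_1 + 8·M_2 + 1·M_3 = 6(Δ_2 - Δ_1) = -102
  1·M_2 + 6·M_3 + 2·M_4 = 6(Δ_3 - Δ_2) = 126
Clamped end conditions give two more equations: 2h_0·M_0 + h_0·M_1 = 6(Δ_0 - p'(0)) = 0 and h_3·M_3 + 2h_3·M_4 = 6(p'(8) - Δ_3) = -54.
Solving: M_0 = -351/68, M_1 = 351/34, M_2 = -713/34, M_3 = 1183/34, M_4 = -2101/68.
On [6, 8], p'(x) = b_3 + 2c_3·(x - 6) + 3d_3·(x - 6)² with b_3 = Δ_3 - h_3(2M_3 + M_4)/6 = -401/68, c_3 = M_3/2 = 1183/68, d_3 = (M_4 - M_3)/(6h_3) = -1489/272. So p'(6) = -401/68.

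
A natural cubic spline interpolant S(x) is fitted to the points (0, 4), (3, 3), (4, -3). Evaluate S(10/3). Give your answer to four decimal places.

Put m_i = S'' at the i-th knot. Here h = (3, 1) and Δ = (-1/3, -6), so the interior equations h_(i-1)·m_(i-1) + 2(h_(i-1)+h_i)·m_i + h_i·m_(i+1) = 6(Δ_i − Δ_(i-1)) read
  3·m_0 + 8·m_1 + 1·m_2 = 6(Δ_1 - Δ_0) = -34
Natural end conditions: m_0 = m_2 = 0.
Forward elimination and back-substitution give m_0 = 0, m_1 = -17/4, m_2 = 0.
On [3, 4], S(x) = 3 - 55/12·(x - 3) - 17/8·(x - 3)² + 17/24·(x - 3)³.
With (x - 3) = 1/3: S(10/3) = 409/324.

1.2623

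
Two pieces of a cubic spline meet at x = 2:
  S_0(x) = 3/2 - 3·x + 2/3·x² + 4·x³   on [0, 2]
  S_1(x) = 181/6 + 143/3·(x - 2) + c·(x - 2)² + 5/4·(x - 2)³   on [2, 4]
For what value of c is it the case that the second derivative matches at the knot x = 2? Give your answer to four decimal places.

S_0''(x) = 4/3 + 24·x, so S_0''(2) = 148/3. On the right, S_1''(2) = 2c, so c = 74/3.

24.6667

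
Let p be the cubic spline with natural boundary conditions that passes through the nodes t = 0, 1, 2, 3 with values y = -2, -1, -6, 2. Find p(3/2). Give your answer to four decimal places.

-4.0250

Put σ_i = p'' at the i-th knot. Here h = (1, 1, 1) and Δ = (1, -5, 8), so the interior equations h_(i-1)·σ_(i-1) + 2(h_(i-1)+h_i)·σ_i + h_i·σ_(i+1) = 6(Δ_i − Δ_(i-1)) read
  1·σ_0 + 4·σ_1 + 1·σ_2 = 6(Δ_1 - Δ_0) = -36
  1·σ_1 + 4·σ_2 + 1·σ_3 = 6(Δ_2 - Δ_1) = 78
Natural end conditions: σ_0 = σ_3 = 0.
Hence σ_0 = 0, σ_1 = -74/5, σ_2 = 116/5, σ_3 = 0.
On [1, 2], p(t) = -1 - 59/15·(t - 1) - 37/5·(t - 1)² + 19/3·(t - 1)³.
With (t - 1) = 1/2: p(3/2) = -161/40.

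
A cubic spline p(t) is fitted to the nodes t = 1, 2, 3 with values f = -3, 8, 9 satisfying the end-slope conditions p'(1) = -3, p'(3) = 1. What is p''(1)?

Let m_i = p''(x_i). Step sizes h_i = 1, 1; slopes of the chords Δ_i = (y_(i+1) - y_i)/h_i = 11, 1.
  1·m_0 + 4·m_1 + 1·m_2 = 6(Δ_1 - Δ_0) = -60
Clamped end conditions give two more equations: 2h_0·m_0 + h_0·m_1 = 6(Δ_0 - p'(1)) = 84 and h_1·m_1 + 2h_1·m_2 = 6(p'(3) - Δ_1) = 0.
Hence m_0 = 59, m_1 = -34, m_2 = 17.

59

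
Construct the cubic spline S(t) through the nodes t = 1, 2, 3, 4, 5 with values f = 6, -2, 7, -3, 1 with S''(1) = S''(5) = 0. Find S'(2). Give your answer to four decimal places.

4.3214

With σ_i denoting the second derivative at x_i, h_i = 1, 1, 1, 1, and Δ_i = (y_(i+1) − y_i)/h_i = -8, 9, -10, 4:
  1·σ_0 + 4·σ_1 + 1·σ_2 = 6(Δ_1 - Δ_0) = 102
  1·σ_1 + 4·σ_2 + 1·σ_3 = 6(Δ_2 - Δ_1) = -114
  1·σ_2 + 4·σ_3 + 1·σ_4 = 6(Δ_3 - Δ_2) = 84
Natural end conditions: σ_0 = σ_4 = 0.
Hence σ_0 = 0, σ_1 = 1035/28, σ_2 = -321/7, σ_3 = 909/28, σ_4 = 0.
On [2, 3], S'(t) = b_1 + 2c_1·(t - 2) + 3d_1·(t - 2)² with b_1 = Δ_1 - h_1(2σ_1 + σ_2)/6 = 121/28, c_1 = σ_1/2 = 1035/56, d_1 = (σ_2 - σ_1)/(6h_1) = -773/56. So S'(2) = 121/28.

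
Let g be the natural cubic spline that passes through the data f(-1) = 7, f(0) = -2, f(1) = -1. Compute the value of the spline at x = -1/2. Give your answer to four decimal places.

1.5625

Put M_i = g'' at the i-th knot. Here h = (1, 1) and Δ = (-9, 1), so the interior equations h_(i-1)·M_(i-1) + 2(h_(i-1)+h_i)·M_i + h_i·M_(i+1) = 6(Δ_i − Δ_(i-1)) read
  1·M_0 + 4·M_1 + 1·M_2 = 6(Δ_1 - Δ_0) = 60
Natural end conditions: M_0 = M_2 = 0.
Forward elimination and back-substitution give M_0 = 0, M_1 = 15, M_2 = 0.
On [-1, 0], g(x) = 7 - 23/2·(x + 1) + 0·(x + 1)² + 5/2·(x + 1)³.
With (x + 1) = 1/2: g(-1/2) = 25/16.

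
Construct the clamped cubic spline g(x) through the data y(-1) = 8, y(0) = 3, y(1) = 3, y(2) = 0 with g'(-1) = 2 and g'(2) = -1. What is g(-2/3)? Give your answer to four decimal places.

Let σ_i = g''(x_i). Step sizes h_i = 1, 1, 1; slopes of the chords Δ_i = (y_(i+1) - y_i)/h_i = -5, 0, -3.
  1·σ_0 + 4·σ_1 + 1·σ_2 = 6(Δ_1 - Δ_0) = 30
  1·σ_1 + 4·σ_2 + 1·σ_3 = 6(Δ_2 - Δ_1) = -18
Clamped end conditions give two more equations: 2h_0·σ_0 + h_0·σ_1 = 6(Δ_0 - g'(-1)) = -42 and h_2·σ_2 + 2h_2·σ_3 = 6(g'(2) - Δ_2) = 12.
Forward elimination and back-substitution give σ_0 = -30, σ_1 = 18, σ_2 = -12, σ_3 = 12.
On [-1, 0], g(x) = 8 + 2·(x + 1) - 15·(x + 1)² + 8·(x + 1)³.
With (x + 1) = 1/3: g(-2/3) = 197/27.

7.2963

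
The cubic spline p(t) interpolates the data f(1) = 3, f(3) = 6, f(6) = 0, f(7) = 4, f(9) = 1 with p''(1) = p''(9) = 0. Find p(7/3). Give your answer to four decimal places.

6.0292

Let M_i = p''(x_i). Step sizes h_i = 2, 3, 1, 2; slopes of the chords Δ_i = (y_(i+1) - y_i)/h_i = 3/2, -2, 4, -3/2.
  2·M_0 + 10·M_1 + 3·M_2 = 6(Δ_1 - Δ_0) = -21
  3·M_1 + 8·M_2 + 1·M_3 = 6(Δ_2 - Δ_1) = 36
  1·M_2 + 6·M_3 + 2·M_4 = 6(Δ_3 - Δ_2) = -33
Natural end conditions: M_0 = M_4 = 0.
Solving the tridiagonal system: M_0 = 0, M_1 = -867/208, M_2 = 717/104, M_3 = -1383/208, M_4 = 0.
On [1, 3], p(t) = 3 + 601/208·(t - 1) + 0·(t - 1)² - 289/832·(t - 1)³.
With (t - 1) = 4/3: p(7/3) = 8465/1404.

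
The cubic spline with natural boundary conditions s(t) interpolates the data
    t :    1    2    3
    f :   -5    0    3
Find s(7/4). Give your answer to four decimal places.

-1.0859

Let M_i = s''(x_i). Step sizes h_i = 1, 1; slopes of the chords Δ_i = (y_(i+1) - y_i)/h_i = 5, 3.
  1·M_0 + 4·M_1 + 1·M_2 = 6(Δ_1 - Δ_0) = -12
Natural end conditions: M_0 = M_2 = 0.
Solving: M_0 = 0, M_1 = -3, M_2 = 0.
On [1, 2], s(t) = -5 + 11/2·(t - 1) + 0·(t - 1)² - 1/2·(t - 1)³.
With (t - 1) = 3/4: s(7/4) = -139/128.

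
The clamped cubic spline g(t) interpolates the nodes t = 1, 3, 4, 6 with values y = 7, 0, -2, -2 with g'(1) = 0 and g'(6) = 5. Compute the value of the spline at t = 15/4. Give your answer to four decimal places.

Let m_i = g''(x_i). Step sizes h_i = 2, 1, 2; slopes of the chords Δ_i = (y_(i+1) - y_i)/h_i = -7/2, -2, 0.
  2·m_0 + 6·m_1 + 1·m_2 = 6(Δ_1 - Δ_0) = 9
  1·m_1 + 6·m_2 + 2·m_3 = 6(Δ_2 - Δ_1) = 12
Clamped end conditions give two more equations: 2h_0·m_0 + h_0·m_1 = 6(Δ_0 - g'(1)) = -21 and h_2·m_2 + 2h_2·m_3 = 6(g'(6) - Δ_2) = 30.
Solving: m_0 = -235/32, m_1 = 67/16, m_2 = -23/16, m_3 = 263/32.
On [3, 4], g(t) = 0 - 101/32·(t - 3) + 67/32·(t - 3)² - 15/16·(t - 3)³.
With (t - 3) = 3/4: g(15/4) = -1623/1024.

-1.5850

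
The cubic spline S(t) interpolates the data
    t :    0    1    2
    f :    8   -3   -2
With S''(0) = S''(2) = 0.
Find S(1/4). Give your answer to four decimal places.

4.5469

Write m_i for S''(x_i). With h_i = 1, 1 and divided differences Δ_i = -11, 1, the continuity of S' gives the tridiagonal system
  1·m_0 + 4·m_1 + 1·m_2 = 6(Δ_1 - Δ_0) = 72
Natural end conditions: m_0 = m_2 = 0.
Solving: m_0 = 0, m_1 = 18, m_2 = 0.
On [0, 1], S(t) = 8 - 14·t + 0·t² + 3·t³.
With t = 1/4: S(1/4) = 291/64.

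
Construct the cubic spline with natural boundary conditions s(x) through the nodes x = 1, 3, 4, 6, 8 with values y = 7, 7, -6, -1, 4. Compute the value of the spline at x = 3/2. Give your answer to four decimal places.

9.5488

Let m_i = s''(x_i). Step sizes h_i = 2, 1, 2, 2; slopes of the chords Δ_i = (y_(i+1) - y_i)/h_i = 0, -13, 5/2, 5/2.
  2·m_0 + 6·m_1 + 1·m_2 = 6(Δ_1 - Δ_0) = -78
  1·m_1 + 6·m_2 + 2·m_3 = 6(Δ_2 - Δ_1) = 93
  2·m_2 + 8·m_3 + 2·m_4 = 6(Δ_3 - Δ_2) = 0
Natural end conditions: m_0 = m_4 = 0.
Forward elimination and back-substitution give m_0 = 0, m_1 = -261/16, m_2 = 159/8, m_3 = -159/32, m_4 = 0.
On [1, 3], s(x) = 7 + 87/16·(x - 1) + 0·(x - 1)² - 87/64·(x - 1)³.
With (x - 1) = 1/2: s(3/2) = 4889/512.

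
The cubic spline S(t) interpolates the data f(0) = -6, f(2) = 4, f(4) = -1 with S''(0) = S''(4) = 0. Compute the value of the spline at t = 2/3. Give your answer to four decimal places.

Write M_i for S''(x_i). With h_i = 2, 2 and divided differences Δ_i = 5, -5/2, the continuity of S' gives the tridiagonal system
  2·M_0 + 8·M_1 + 2·M_2 = 6(Δ_1 - Δ_0) = -45
Natural end conditions: M_0 = M_2 = 0.
Solving: M_0 = 0, M_1 = -45/8, M_2 = 0.
On [0, 2], S(t) = -6 + 55/8·t + 0·t² - 15/32·t³.
With t = 2/3: S(2/3) = -14/9.

-1.5556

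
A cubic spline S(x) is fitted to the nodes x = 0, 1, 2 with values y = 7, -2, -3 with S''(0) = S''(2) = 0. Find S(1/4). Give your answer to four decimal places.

4.2813

Let σ_i = S''(x_i). Step sizes h_i = 1, 1; slopes of the chords Δ_i = (y_(i+1) - y_i)/h_i = -9, -1.
  1·σ_0 + 4·σ_1 + 1·σ_2 = 6(Δ_1 - Δ_0) = 48
Natural end conditions: σ_0 = σ_2 = 0.
Forward elimination and back-substitution give σ_0 = 0, σ_1 = 12, σ_2 = 0.
On [0, 1], S(x) = 7 - 11·x + 0·x² + 2·x³.
With x = 1/4: S(1/4) = 137/32.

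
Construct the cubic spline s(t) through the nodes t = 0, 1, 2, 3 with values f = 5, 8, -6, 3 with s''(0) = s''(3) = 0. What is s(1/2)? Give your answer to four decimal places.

8.7750

Write m_i for s''(x_i). With h_i = 1, 1, 1 and divided differences Δ_i = 3, -14, 9, the continuity of s' gives the tridiagonal system
  1·m_0 + 4·m_1 + 1·m_2 = 6(Δ_1 - Δ_0) = -102
  1·m_1 + 4·m_2 + 1·m_3 = 6(Δ_2 - Δ_1) = 138
Natural end conditions: m_0 = m_3 = 0.
Solving the tridiagonal system: m_0 = 0, m_1 = -182/5, m_2 = 218/5, m_3 = 0.
On [0, 1], s(t) = 5 + 136/15·t + 0·t² - 91/15·t³.
With t = 1/2: s(1/2) = 351/40.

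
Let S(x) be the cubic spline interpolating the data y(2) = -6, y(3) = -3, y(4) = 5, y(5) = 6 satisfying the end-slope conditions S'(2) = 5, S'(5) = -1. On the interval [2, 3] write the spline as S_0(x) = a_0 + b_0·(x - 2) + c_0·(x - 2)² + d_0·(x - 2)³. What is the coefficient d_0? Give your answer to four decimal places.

4.6000

With M_i denoting the second derivative at x_i, h_i = 1, 1, 1, and Δ_i = (y_(i+1) − y_i)/h_i = 3, 8, 1:
  1·M_0 + 4·M_1 + 1·M_2 = 6(Δ_1 - Δ_0) = 30
  1·M_1 + 4·M_2 + 1·M_3 = 6(Δ_2 - Δ_1) = -42
Clamped end conditions give two more equations: 2h_0·M_0 + h_0·M_1 = 6(Δ_0 - S'(2)) = -12 and h_2·M_2 + 2h_2·M_3 = 6(S'(5) - Δ_2) = -12.
Hence M_0 = -66/5, M_1 = 72/5, M_2 = -72/5, M_3 = 6/5.
On [2, 3], with S_0(x) = a_0 + b_0·(x - 2) + c_0·(x - 2)² + d_0·(x - 2)³: c_0 = M_0/2 = -33/5, d_0 = (M_1 - M_0)/(6h_0) = 23/5, b_0 = Δ_0 - h_0(2M_0 + M_1)/6 = 5.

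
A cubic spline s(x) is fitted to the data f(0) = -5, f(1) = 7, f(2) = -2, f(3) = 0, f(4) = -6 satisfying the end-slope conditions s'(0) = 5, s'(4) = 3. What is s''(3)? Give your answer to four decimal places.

-32.2143

Write m_i for s''(x_i). With h_i = 1, 1, 1, 1 and divided differences Δ_i = 12, -9, 2, -6, the continuity of s' gives the tridiagonal system
  1·m_0 + 4·m_1 + 1·m_2 = 6(Δ_1 - Δ_0) = -126
  1·m_1 + 4·m_2 + 1·m_3 = 6(Δ_2 - Δ_1) = 66
  1·m_2 + 4·m_3 + 1·m_4 = 6(Δ_3 - Δ_2) = -48
Clamped end conditions give two more equations: 2h_0·m_0 + h_0·m_1 = 6(Δ_0 - s'(0)) = 42 and h_3·m_3 + 2h_3·m_4 = 6(s'(4) - Δ_3) = 54.
Solving: m_0 = 1327/28, m_1 = -739/14, m_2 = 151/4, m_3 = -451/14, m_4 = 1207/28.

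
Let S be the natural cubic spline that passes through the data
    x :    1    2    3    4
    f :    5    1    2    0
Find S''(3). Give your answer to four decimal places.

-6.8000

Write m_i for S''(x_i). With h_i = 1, 1, 1 and divided differences Δ_i = -4, 1, -2, the continuity of S' gives the tridiagonal system
  1·m_0 + 4·m_1 + 1·m_2 = 6(Δ_1 - Δ_0) = 30
  1·m_1 + 4·m_2 + 1·m_3 = 6(Δ_2 - Δ_1) = -18
Natural end conditions: m_0 = m_3 = 0.
Solving: m_0 = 0, m_1 = 46/5, m_2 = -34/5, m_3 = 0.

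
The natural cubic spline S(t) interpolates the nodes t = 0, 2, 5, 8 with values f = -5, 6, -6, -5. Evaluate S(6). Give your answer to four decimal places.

-7.8238

Write M_i for S''(x_i). With h_i = 2, 3, 3 and divided differences Δ_i = 11/2, -4, 1/3, the continuity of S' gives the tridiagonal system
  2·M_0 + 10·M_1 + 3·M_2 = 6(Δ_1 - Δ_0) = -57
  3·M_1 + 12·M_2 + 3·M_3 = 6(Δ_2 - Δ_1) = 26
Natural end conditions: M_0 = M_3 = 0.
Solving the tridiagonal system: M_0 = 0, M_1 = -254/37, M_2 = 431/111, M_3 = 0.
On [5, 8], S(t) = -6 - 394/111·(t - 5) + 431/222·(t - 5)² - 431/1998·(t - 5)³.
With (t - 5) = 1: S(6) = -7816/999.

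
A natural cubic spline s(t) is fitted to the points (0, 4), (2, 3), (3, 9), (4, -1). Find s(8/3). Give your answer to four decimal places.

Let M_i = s''(x_i). Step sizes h_i = 2, 1, 1; slopes of the chords Δ_i = (y_(i+1) - y_i)/h_i = -1/2, 6, -10.
  2·M_0 + 6·M_1 + 1·M_2 = 6(Δ_1 - Δ_0) = 39
  1·M_1 + 4·M_2 + 1·M_3 = 6(Δ_2 - Δ_1) = -96
Natural end conditions: M_0 = M_3 = 0.
Hence M_0 = 0, M_1 = 252/23, M_2 = -615/23, M_3 = 0.
On [2, 3], s(t) = 3 + 313/46·(t - 2) + 126/23·(t - 2)² - 289/46·(t - 2)³.
With (t - 2) = 2/3: s(8/3) = 5036/621.

8.1095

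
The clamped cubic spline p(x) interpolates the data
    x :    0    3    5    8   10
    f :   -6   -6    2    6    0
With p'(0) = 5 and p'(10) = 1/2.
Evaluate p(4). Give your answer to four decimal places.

-2.8555

With m_i denoting the second derivative at x_i, h_i = 3, 2, 3, 2, and Δ_i = (y_(i+1) − y_i)/h_i = 0, 4, 4/3, -3:
  3·m_0 + 10·m_1 + 2·m_2 = 6(Δ_1 - Δ_0) = 24
  2·m_1 + 10·m_2 + 3·m_3 = 6(Δ_2 - Δ_1) = -16
  3·m_2 + 10·m_3 + 2·m_4 = 6(Δ_3 - Δ_2) = -26
Clamped end conditions give two more equations: 2h_0·m_0 + h_0·m_1 = 6(Δ_0 - p'(0)) = -30 and h_3·m_3 + 2h_3·m_4 = 6(p'(10) - Δ_3) = 21.
Forward elimination and back-substitution give m_0 = -3251/435, m_1 = 2152/435, m_2 = -1327/870, m_3 = -1543/435, m_4 = 12221/1740.
On [3, 5], p(x) = -6 + 351/290·(x - 3) + 1076/435·(x - 3)² - 1877/3480·(x - 3)³.
With (x - 3) = 1: p(4) = -9937/3480.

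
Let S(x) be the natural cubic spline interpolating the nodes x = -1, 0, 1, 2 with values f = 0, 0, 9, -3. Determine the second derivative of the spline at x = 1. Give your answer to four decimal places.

Write M_i for S''(x_i). With h_i = 1, 1, 1 and divided differences Δ_i = 0, 9, -12, the continuity of S' gives the tridiagonal system
  1·M_0 + 4·M_1 + 1·M_2 = 6(Δ_1 - Δ_0) = 54
  1·M_1 + 4·M_2 + 1·M_3 = 6(Δ_2 - Δ_1) = -126
Natural end conditions: M_0 = M_3 = 0.
Hence M_0 = 0, M_1 = 114/5, M_2 = -186/5, M_3 = 0.

-37.2000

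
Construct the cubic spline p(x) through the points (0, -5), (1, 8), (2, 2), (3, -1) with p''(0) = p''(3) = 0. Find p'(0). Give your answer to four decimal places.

Put M_i = p'' at the i-th knot. Here h = (1, 1, 1) and Δ = (13, -6, -3), so the interior equations h_(i-1)·M_(i-1) + 2(h_(i-1)+h_i)·M_i + h_i·M_(i+1) = 6(Δ_i − Δ_(i-1)) read
  1·M_0 + 4·M_1 + 1·M_2 = 6(Δ_1 - Δ_0) = -114
  1·M_1 + 4·M_2 + 1·M_3 = 6(Δ_2 - Δ_1) = 18
Natural end conditions: M_0 = M_3 = 0.
Hence M_0 = 0, M_1 = -158/5, M_2 = 62/5, M_3 = 0.
On [0, 1], p'(x) = b_0 + 2c_0·x + 3d_0·x² with b_0 = Δ_0 - h_0(2M_0 + M_1)/6 = 274/15, c_0 = M_0/2 = 0, d_0 = (M_1 - M_0)/(6h_0) = -79/15. So p'(0) = 274/15.

18.2667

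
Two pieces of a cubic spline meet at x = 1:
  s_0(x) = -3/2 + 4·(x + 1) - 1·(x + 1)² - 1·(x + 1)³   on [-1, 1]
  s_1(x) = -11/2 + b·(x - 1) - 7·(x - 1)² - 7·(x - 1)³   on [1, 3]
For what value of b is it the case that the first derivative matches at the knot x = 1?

s_0'(x) = 4 - 2·(x + 1) - 3·(x + 1)², so s_0'(1) = -12. On the right, s_1'(1) = b, so b = -12.

-12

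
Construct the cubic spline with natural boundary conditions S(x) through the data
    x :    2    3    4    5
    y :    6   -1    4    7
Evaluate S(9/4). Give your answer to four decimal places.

Write M_i for S''(x_i). With h_i = 1, 1, 1 and divided differences Δ_i = -7, 5, 3, the continuity of S' gives the tridiagonal system
  1·M_0 + 4·M_1 + 1·M_2 = 6(Δ_1 - Δ_0) = 72
  1·M_1 + 4·M_2 + 1·M_3 = 6(Δ_2 - Δ_1) = -12
Natural end conditions: M_0 = M_3 = 0.
Solving: M_0 = 0, M_1 = 20, M_2 = -8, M_3 = 0.
On [2, 3], S(x) = 6 - 31/3·(x - 2) + 0·(x - 2)² + 10/3·(x - 2)³.
With (x - 2) = 1/4: S(9/4) = 111/32.

3.4688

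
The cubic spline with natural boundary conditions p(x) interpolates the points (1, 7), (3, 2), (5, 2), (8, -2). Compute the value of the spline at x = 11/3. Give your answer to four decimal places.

With σ_i denoting the second derivative at x_i, h_i = 2, 2, 3, and Δ_i = (y_(i+1) − y_i)/h_i = -5/2, 0, -4/3:
  2·σ_0 + 8·σ_1 + 2·σ_2 = 6(Δ_1 - Δ_0) = 15
  2·σ_1 + 10·σ_2 + 3·σ_3 = 6(Δ_2 - Δ_1) = -8
Natural end conditions: σ_0 = σ_3 = 0.
Forward elimination and back-substitution give σ_0 = 0, σ_1 = 83/38, σ_2 = -47/38, σ_3 = 0.
On [3, 5], p(x) = 2 - 119/114·(x - 3) + 83/76·(x - 3)² - 65/228·(x - 3)³.
With (x - 3) = 2/3: p(11/3) = 2624/1539.

1.7050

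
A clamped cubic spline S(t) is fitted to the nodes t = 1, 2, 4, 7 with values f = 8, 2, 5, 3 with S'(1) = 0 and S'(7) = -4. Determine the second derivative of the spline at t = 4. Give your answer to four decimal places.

With σ_i denoting the second derivative at x_i, h_i = 1, 2, 3, and Δ_i = (y_(i+1) − y_i)/h_i = -6, 3/2, -2/3:
  1·σ_0 + 6·σ_1 + 2·σ_2 = 6(Δ_1 - Δ_0) = 45
  2·σ_1 + 10·σ_2 + 3·σ_3 = 6(Δ_2 - Δ_1) = -13
Clamped end conditions give two more equations: 2h_0·σ_0 + h_0·σ_1 = 6(Δ_0 - S'(1)) = -36 and h_2·σ_2 + 2h_2·σ_3 = 6(S'(7) - Δ_2) = -20.
Solving: σ_0 = -73/3, σ_1 = 38/3, σ_2 = -10/3, σ_3 = -5/3.

-3.3333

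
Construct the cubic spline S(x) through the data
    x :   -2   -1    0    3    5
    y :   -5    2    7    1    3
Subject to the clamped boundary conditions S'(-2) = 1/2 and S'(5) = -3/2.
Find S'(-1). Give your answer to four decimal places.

Write m_i for S''(x_i). With h_i = 1, 1, 3, 2 and divided differences Δ_i = 7, 5, -2, 1, the continuity of S' gives the tridiagonal system
  1·m_0 + 4·m_1 + 1·m_2 = 6(Δ_1 - Δ_0) = -12
  1·m_1 + 8·m_2 + 3·m_3 = 6(Δ_2 - Δ_1) = -42
  3·m_2 + 10·m_3 + 2·m_4 = 6(Δ_3 - Δ_2) = 18
Clamped end conditions give two more equations: 2h_0·m_0 + h_0·m_1 = 6(Δ_0 - S'(-2)) = 39 and h_3·m_3 + 2h_3·m_4 = 6(S'(5) - Δ_3) = -15.
Solving: m_0 = 2173/94, m_1 = -340/47, m_2 = -581/94, m_3 = 230/47, m_4 = -1165/188.
On [-1, 0], S'(x) = b_1 + 2c_1·(x + 1) + 3d_1·(x + 1)² with b_1 = Δ_1 - h_1(2m_1 + m_2)/6 = 1587/188, c_1 = m_1/2 = -170/47, d_1 = (m_2 - m_1)/(6h_1) = 33/188. So S'(-1) = 1587/188.

8.4415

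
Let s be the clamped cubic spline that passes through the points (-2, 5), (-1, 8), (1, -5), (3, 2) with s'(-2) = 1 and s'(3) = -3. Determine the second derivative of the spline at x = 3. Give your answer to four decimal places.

-17.9130

Put M_i = s'' at the i-th knot. Here h = (1, 2, 2) and Δ = (3, -13/2, 7/2), so the interior equations h_(i-1)·M_(i-1) + 2(h_(i-1)+h_i)·M_i + h_i·M_(i+1) = 6(Δ_i − Δ_(i-1)) read
  1·M_0 + 6·M_1 + 2·M_2 = 6(Δ_1 - Δ_0) = -57
  2·M_1 + 8·M_2 + 2·M_3 = 6(Δ_2 - Δ_1) = 60
Clamped end conditions give two more equations: 2h_0·M_0 + h_0·M_1 = 6(Δ_0 - s'(-2)) = 12 and h_2·M_2 + 2h_2·M_3 = 6(s'(3) - Δ_2) = -39.
Hence M_0 = 338/23, M_1 = -400/23, M_2 = 751/46, M_3 = -412/23.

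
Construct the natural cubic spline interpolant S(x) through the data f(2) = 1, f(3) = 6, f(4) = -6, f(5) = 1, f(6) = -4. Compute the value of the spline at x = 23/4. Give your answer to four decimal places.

Put M_i = S'' at the i-th knot. Here h = (1, 1, 1, 1) and Δ = (5, -12, 7, -5), so the interior equations h_(i-1)·M_(i-1) + 2(h_(i-1)+h_i)·M_i + h_i·M_(i+1) = 6(Δ_i − Δ_(i-1)) read
  1·M_0 + 4·M_1 + 1·M_2 = 6(Δ_1 - Δ_0) = -102
  1·M_1 + 4·M_2 + 1·M_3 = 6(Δ_2 - Δ_1) = 114
  1·M_2 + 4·M_3 + 1·M_4 = 6(Δ_3 - Δ_2) = -72
Natural end conditions: M_0 = M_4 = 0.
Hence M_0 = 0, M_1 = -147/4, M_2 = 45, M_3 = -117/4, M_4 = 0.
On [5, 6], S(x) = 1 + 19/4·(x - 5) - 117/8·(x - 5)² + 39/8·(x - 5)³.
With (x - 5) = 3/4: S(23/4) = -823/512.

-1.6074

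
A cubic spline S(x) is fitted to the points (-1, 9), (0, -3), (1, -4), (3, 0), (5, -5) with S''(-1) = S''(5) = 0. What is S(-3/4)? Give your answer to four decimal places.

Put M_i = S'' at the i-th knot. Here h = (1, 1, 2, 2) and Δ = (-12, -1, 2, -5/2), so the interior equations h_(i-1)·M_(i-1) + 2(h_(i-1)+h_i)·M_i + h_i·M_(i+1) = 6(Δ_i − Δ_(i-1)) read
  1·M_0 + 4·M_1 + 1·M_2 = 6(Δ_1 - Δ_0) = 66
  1·M_1 + 6·M_2 + 2·M_3 = 6(Δ_2 - Δ_1) = 18
  2·M_2 + 8·M_3 + 2·M_4 = 6(Δ_3 - Δ_2) = -27
Natural end conditions: M_0 = M_4 = 0.
Forward elimination and back-substitution give M_0 = 0, M_1 = 451/28, M_2 = 11/7, M_3 = -211/56, M_4 = 0.
On [-1, 0], S(x) = 9 - 2467/168·(x + 1) + 0·(x + 1)² + 451/168·(x + 1)³.
With (x + 1) = 1/4: S(-3/4) = 19249/3584.

5.3708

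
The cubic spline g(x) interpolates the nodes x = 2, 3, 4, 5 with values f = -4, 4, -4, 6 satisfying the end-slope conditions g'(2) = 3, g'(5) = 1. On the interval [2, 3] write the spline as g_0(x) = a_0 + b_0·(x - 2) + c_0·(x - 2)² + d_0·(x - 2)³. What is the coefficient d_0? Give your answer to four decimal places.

-14.1333

Let m_i = g''(x_i). Step sizes h_i = 1, 1, 1; slopes of the chords Δ_i = (y_(i+1) - y_i)/h_i = 8, -8, 10.
  1·m_0 + 4·m_1 + 1·m_2 = 6(Δ_1 - Δ_0) = -96
  1·m_1 + 4·m_2 + 1·m_3 = 6(Δ_2 - Δ_1) = 108
Clamped end conditions give two more equations: 2h_0·m_0 + h_0·m_1 = 6(Δ_0 - g'(2)) = 30 and h_2·m_2 + 2h_2·m_3 = 6(g'(5) - Δ_2) = -54.
Solving: m_0 = 574/15, m_1 = -698/15, m_2 = 778/15, m_3 = -794/15.
On [2, 3], with g_0(x) = a_0 + b_0·(x - 2) + c_0·(x - 2)² + d_0·(x - 2)³: c_0 = m_0/2 = 287/15, d_0 = (m_1 - m_0)/(6h_0) = -212/15, b_0 = Δ_0 - h_0(2m_0 + m_1)/6 = 3.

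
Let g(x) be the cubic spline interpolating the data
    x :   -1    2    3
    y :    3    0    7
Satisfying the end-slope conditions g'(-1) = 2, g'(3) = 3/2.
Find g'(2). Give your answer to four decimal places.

6.6875

Write σ_i for g''(x_i). With h_i = 3, 1 and divided differences Δ_i = -1, 7, the continuity of g' gives the tridiagonal system
  3·σ_0 + 8·σ_1 + 1·σ_2 = 6(Δ_1 - Δ_0) = 48
Clamped end conditions give two more equations: 2h_0·σ_0 + h_0·σ_1 = 6(Δ_0 - g'(-1)) = -18 and h_1·σ_1 + 2h_1·σ_2 = 6(g'(3) - Δ_1) = -33.
Hence σ_0 = -73/8, σ_1 = 49/4, σ_2 = -181/8.
On [2, 3], g'(x) = b_1 + 2c_1·(x - 2) + 3d_1·(x - 2)² with b_1 = Δ_1 - h_1(2σ_1 + σ_2)/6 = 107/16, c_1 = σ_1/2 = 49/8, d_1 = (σ_2 - σ_1)/(6h_1) = -93/16. So g'(2) = 107/16.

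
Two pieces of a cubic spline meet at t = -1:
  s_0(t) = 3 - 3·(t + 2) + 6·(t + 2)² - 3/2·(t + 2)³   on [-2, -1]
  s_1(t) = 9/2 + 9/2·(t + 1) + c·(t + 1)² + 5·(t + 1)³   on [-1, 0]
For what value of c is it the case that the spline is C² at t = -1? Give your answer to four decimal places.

1.5000

s_0''(t) = 12 - 9·(t + 2), so s_0''(-1) = 3. On the right, s_1''(-1) = 2c, so c = 3/2.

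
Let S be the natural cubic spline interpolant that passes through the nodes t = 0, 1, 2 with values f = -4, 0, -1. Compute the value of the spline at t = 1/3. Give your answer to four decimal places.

Write m_i for S''(x_i). With h_i = 1, 1 and divided differences Δ_i = 4, -1, the continuity of S' gives the tridiagonal system
  1·m_0 + 4·m_1 + 1·m_2 = 6(Δ_1 - Δ_0) = -30
Natural end conditions: m_0 = m_2 = 0.
Solving the tridiagonal system: m_0 = 0, m_1 = -15/2, m_2 = 0.
On [0, 1], S(t) = -4 + 21/4·t + 0·t² - 5/4·t³.
With t = 1/3: S(1/3) = -62/27.

-2.2963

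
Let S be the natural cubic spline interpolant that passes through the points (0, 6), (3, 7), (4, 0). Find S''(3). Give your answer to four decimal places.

Write M_i for S''(x_i). With h_i = 3, 1 and divided differences Δ_i = 1/3, -7, the continuity of S' gives the tridiagonal system
  3·M_0 + 8·M_1 + 1·M_2 = 6(Δ_1 - Δ_0) = -44
Natural end conditions: M_0 = M_2 = 0.
Solving: M_0 = 0, M_1 = -11/2, M_2 = 0.

-5.5000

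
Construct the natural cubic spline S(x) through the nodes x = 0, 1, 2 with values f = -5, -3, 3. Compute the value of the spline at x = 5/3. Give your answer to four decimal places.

0.7037

Let m_i = S''(x_i). Step sizes h_i = 1, 1; slopes of the chords Δ_i = (y_(i+1) - y_i)/h_i = 2, 6.
  1·m_0 + 4·m_1 + 1·m_2 = 6(Δ_1 - Δ_0) = 24
Natural end conditions: m_0 = m_2 = 0.
Solving the tridiagonal system: m_0 = 0, m_1 = 6, m_2 = 0.
On [1, 2], S(x) = -3 + 4·(x - 1) + 3·(x - 1)² - 1·(x - 1)³.
With (x - 1) = 2/3: S(5/3) = 19/27.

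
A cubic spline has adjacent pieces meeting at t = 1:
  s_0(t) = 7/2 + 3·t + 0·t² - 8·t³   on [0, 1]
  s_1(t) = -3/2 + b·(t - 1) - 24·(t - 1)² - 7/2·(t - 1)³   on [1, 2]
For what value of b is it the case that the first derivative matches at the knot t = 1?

s_0'(t) = 3 + 0·t - 24·t², so s_0'(1) = -21. On the right, s_1'(1) = b, so b = -21.

-21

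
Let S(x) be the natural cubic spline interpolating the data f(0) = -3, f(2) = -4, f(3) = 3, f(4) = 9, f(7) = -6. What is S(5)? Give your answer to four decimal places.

8.4850

Let m_i = S''(x_i). Step sizes h_i = 2, 1, 1, 3; slopes of the chords Δ_i = (y_(i+1) - y_i)/h_i = -1/2, 7, 6, -5.
  2·m_0 + 6·m_1 + 1·m_2 = 6(Δ_1 - Δ_0) = 45
  1·m_1 + 4·m_2 + 1·m_3 = 6(Δ_2 - Δ_1) = -6
  1·m_2 + 8·m_3 + 3·m_4 = 6(Δ_3 - Δ_2) = -66
Natural end conditions: m_0 = m_4 = 0.
Solving: m_0 = 0, m_1 = 1377/178, m_2 = -126/89, m_3 = -1437/178, m_4 = 0.
On [4, 7], S(x) = 9 + 547/178·(x - 4) - 1437/356·(x - 4)² + 479/1068·(x - 4)³.
With (x - 4) = 1: S(5) = 4531/534.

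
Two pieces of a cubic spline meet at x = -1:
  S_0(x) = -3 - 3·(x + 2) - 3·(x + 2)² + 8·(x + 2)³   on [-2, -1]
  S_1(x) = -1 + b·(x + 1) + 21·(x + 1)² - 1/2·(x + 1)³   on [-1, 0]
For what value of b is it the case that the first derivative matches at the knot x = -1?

15

S_0'(x) = -3 - 6·(x + 2) + 24·(x + 2)², so S_0'(-1) = 15. On the right, S_1'(-1) = b, so b = 15.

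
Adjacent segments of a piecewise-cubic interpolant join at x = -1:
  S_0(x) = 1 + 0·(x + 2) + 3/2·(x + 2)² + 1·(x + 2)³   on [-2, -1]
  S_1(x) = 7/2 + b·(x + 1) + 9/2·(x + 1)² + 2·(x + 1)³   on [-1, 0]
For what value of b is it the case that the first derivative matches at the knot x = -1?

6

S_0'(x) = 0 + 3·(x + 2) + 3·(x + 2)², so S_0'(-1) = 6. On the right, S_1'(-1) = b, so b = 6.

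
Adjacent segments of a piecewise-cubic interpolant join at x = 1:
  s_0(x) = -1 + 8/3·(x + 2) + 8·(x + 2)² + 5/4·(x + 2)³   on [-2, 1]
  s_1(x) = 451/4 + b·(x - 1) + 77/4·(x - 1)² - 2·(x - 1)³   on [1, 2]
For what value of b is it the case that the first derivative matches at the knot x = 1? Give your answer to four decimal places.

84.4167

s_0'(x) = 8/3 + 16·(x + 2) + 15/4·(x + 2)², so s_0'(1) = 1013/12. On the right, s_1'(1) = b, so b = 1013/12.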